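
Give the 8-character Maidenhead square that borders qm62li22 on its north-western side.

QM62li13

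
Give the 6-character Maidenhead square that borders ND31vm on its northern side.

Latitude subsquare m = 12; +1 → 13 = n.
The longitude characters are unchanged.

ND31vn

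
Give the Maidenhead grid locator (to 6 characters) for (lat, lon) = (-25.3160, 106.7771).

OG34jq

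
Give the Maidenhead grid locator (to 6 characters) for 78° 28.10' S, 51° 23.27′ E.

LB51qm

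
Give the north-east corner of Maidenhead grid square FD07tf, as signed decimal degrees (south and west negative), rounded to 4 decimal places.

-52.7500, -78.3333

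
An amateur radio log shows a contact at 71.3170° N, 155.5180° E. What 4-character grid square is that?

QQ71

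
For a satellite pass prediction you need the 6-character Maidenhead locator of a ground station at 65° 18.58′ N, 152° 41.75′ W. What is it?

Offset from 180°W / 90°S: lon 27.3042°, lat 155.3097°.
Field (20°×10°, letters A–R): lon ⌊27.3042/20⌋ = 1 → B; lat ⌊155.3097/10⌋ = 15 → P.
Square (2°×1°, digits 0–9): lon ⌊7.3042/2⌋ = 3; lat ⌊5.3097/1⌋ = 5.
Subsquare (5′×2.5′, letters a–x): lon ⌊1.3042/0.0833333⌋ = 15 → p; lat ⌊0.3097/0.0416667⌋ = 7 → h.

BP35ph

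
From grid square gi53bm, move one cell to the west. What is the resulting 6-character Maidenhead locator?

GI53am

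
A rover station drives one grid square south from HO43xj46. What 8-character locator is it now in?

HO43xj45

Latitude extended square 6; −1 → 5.
The longitude characters are unchanged.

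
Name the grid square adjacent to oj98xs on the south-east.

PJ08ar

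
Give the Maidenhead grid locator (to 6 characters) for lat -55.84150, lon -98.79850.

ED04od

Shift to the Maidenhead origin (180°W, 90°S): lon 81.2015, lat 34.1585.
Field (20°×10°, letters A–R): 81.2015/20 → 4 → E, 34.1585/10 → 3 → D; chars ED.
Square (2°×1°, digits 0–9): 1.2015/2 → 0, 4.1585/1 → 4; chars 04.
Subsquare (5′×2.5′, letters a–x): 1.2015/0.0833333 → 14 → o, 0.1585/0.0416667 → 3 → d; chars od.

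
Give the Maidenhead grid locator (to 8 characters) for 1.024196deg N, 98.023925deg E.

Shift to the Maidenhead origin (180°W, 90°S): lon 278.02393, lat 91.02420.
Field: 278.02393/20 → 13 → N, 91.02420/10 → 9 → J; chars NJ.
Square: 18.02393/2 → 9, 1.02420/1 → 1; chars 91.
Subsquare: 0.02393/0.0833333 → 0 → a, 0.02420/0.0416667 → 0 → a; chars aa.
Extended square: 0.02393/0.00833333 → 2, 0.02420/0.00416667 → 5; chars 25.

NJ91aa25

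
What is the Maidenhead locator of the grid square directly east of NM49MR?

Longitude subsquare m = 12; +1 → 13 = n.
The latitude characters are unchanged.

NM49nr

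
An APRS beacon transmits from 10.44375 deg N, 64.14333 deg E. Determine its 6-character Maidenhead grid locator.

MK20bk

Add 180° to longitude and 90° to latitude: 244.1433, 100.4437.
Field: 244.1433/20 → 12 → M, 100.4437/10 → 10 → K; chars MK.
Square: 4.1433/2 → 2, 0.4437/1 → 0; chars 20.
Subsquare: 0.1433/0.0833333 → 1 → b, 0.4437/0.0416667 → 10 → k; chars bk.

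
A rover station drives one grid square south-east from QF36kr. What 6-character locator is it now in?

Longitude subsquare k = 10; +1 → 11 = l.
Latitude subsquare r = 17; −1 → 16 = q.

QF36lq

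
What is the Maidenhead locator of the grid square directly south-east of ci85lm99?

CI85mm08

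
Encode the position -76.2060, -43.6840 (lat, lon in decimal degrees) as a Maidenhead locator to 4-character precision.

GB83

Offset from 180°W / 90°S: lon 136.32°, lat 13.79°.
Field (20°×10°, letters A–R): 136.32/20 → 6 → G, 13.79/10 → 1 → B; chars GB.
Square (2°×1°, digits 0–9): 16.32/2 → 8, 3.79/1 → 3; chars 83.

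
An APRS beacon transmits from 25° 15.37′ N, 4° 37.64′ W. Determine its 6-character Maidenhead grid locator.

Add 180° to longitude and 90° to latitude: 175.3727, 115.2562.
Field (20°×10°, letters A–R): lon ⌊175.3727/20⌋ = 8 → I; lat ⌊115.2562/10⌋ = 11 → L.
Square (2°×1°, digits 0–9): lon ⌊15.3727/2⌋ = 7; lat ⌊5.2562/1⌋ = 5.
Subsquare (5′×2.5′, letters a–x): lon ⌊1.3727/0.0833333⌋ = 16 → q; lat ⌊0.2562/0.0416667⌋ = 6 → g.

IL75qg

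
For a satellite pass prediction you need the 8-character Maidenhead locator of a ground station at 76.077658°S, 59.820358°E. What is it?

LB93vw81

Shift to the Maidenhead origin (180°W, 90°S): lon 239.82036, lat 13.92234.
Field: lon ⌊239.82036/20⌋ = 11 → L; lat ⌊13.92234/10⌋ = 1 → B.
Square: lon ⌊19.82036/2⌋ = 9; lat ⌊3.92234/1⌋ = 3.
Subsquare: lon ⌊1.82036/0.0833333⌋ = 21 → v; lat ⌊0.92234/0.0416667⌋ = 22 → w.
Extended square: lon ⌊0.07036/0.00833333⌋ = 8; lat ⌊0.00568/0.00416667⌋ = 1.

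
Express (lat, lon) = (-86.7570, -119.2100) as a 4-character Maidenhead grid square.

DA03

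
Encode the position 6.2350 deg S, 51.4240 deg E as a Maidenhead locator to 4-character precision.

Shift to the Maidenhead origin (180°W, 90°S): lon 231.42, lat 83.77.
Field (20°×10°, letters A–R): 231.42/20 → 11 → L, 83.77/10 → 8 → I; chars LI.
Square (2°×1°, digits 0–9): 11.42/2 → 5, 3.77/1 → 3; chars 53.

LI53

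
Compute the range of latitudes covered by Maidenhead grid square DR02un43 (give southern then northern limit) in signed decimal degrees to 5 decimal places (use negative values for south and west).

82.55417, 82.55833

Field D=3, R=17: +3·20° lon, +17·10° lat → SW at lon -120°, lat 80°.
Square 0, 2: +0·2° lon, +2·1° lat → SW at lon -120°, lat 82°.
Subsquare u=20, n=13: +20·0.0833333° lon, +13·0.0416667° lat → SW at lon -118.333°, lat 82.5417°.
Extended square 4, 3: +4·0.00833333° lon, +3·0.00416667° lat → SW at lon -118.3°, lat 82.5542°.
Cell spans 0.00833333° lon × 0.00416667° lat.
south 82.55417, north 82.55833.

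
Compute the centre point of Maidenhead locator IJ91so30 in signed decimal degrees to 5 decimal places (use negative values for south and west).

Field I=8, J=9: +8·20° lon, +9·10° lat → SW at lon -20°, lat 0°.
Square 9, 1: +9·2° lon, +1·1° lat → SW at lon -2°, lat 1°.
Subsquare s=18, o=14: +18·0.0833333° lon, +14·0.0416667° lat → SW at lon -0.5°, lat 1.58333°.
Extended square 3, 0: +3·0.00833333° lon, +0·0.00416667° lat → SW at lon -0.475°, lat 1.58333°.
Cell spans 0.00833333° lon × 0.00416667° lat. Centre is SW corner plus half of each.
latitude 1.58542, longitude -0.47083.

1.58542, -0.47083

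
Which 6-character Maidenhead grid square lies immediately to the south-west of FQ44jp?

Longitude subsquare j = 9; −1 → 8 = i.
Latitude subsquare p = 15; −1 → 14 = o.

FQ44io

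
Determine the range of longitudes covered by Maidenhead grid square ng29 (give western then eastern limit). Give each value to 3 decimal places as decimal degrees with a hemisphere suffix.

84.000° E, 86.000° E

Field N=13, G=6: +13·20° lon, +6·10° lat → SW at lon 80°, lat -30°.
Square 2, 9: +2·2° lon, +9·1° lat → SW at lon 84°, lat -21°.
Cell spans 2° lon × 1° lat.
west 84.000° E, east 86.000° E.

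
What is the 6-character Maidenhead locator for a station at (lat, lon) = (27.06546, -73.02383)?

FL37lb

Add 180° to longitude and 90° to latitude: 106.9762, 117.0655.
Field: lon ⌊106.9762/20⌋ = 5 → F; lat ⌊117.0655/10⌋ = 11 → L.
Square: lon ⌊6.9762/2⌋ = 3; lat ⌊7.0655/1⌋ = 7.
Subsquare: lon ⌊0.9762/0.0833333⌋ = 11 → l; lat ⌊0.0655/0.0416667⌋ = 1 → b.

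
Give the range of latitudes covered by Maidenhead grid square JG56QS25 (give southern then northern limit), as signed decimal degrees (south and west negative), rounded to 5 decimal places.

Field J=9, G=6: +9·20° lon, +6·10° lat → SW at lon 0°, lat -30°.
Square 5, 6: +5·2° lon, +6·1° lat → SW at lon 10°, lat -24°.
Subsquare q=16, s=18: +16·0.0833333° lon, +18·0.0416667° lat → SW at lon 11.3333°, lat -23.25°.
Extended square 2, 5: +2·0.00833333° lon, +5·0.00416667° lat → SW at lon 11.35°, lat -23.2292°.
Cell spans 0.00833333° lon × 0.00416667° lat.
south -23.22917, north -23.22500.

-23.22917, -23.22500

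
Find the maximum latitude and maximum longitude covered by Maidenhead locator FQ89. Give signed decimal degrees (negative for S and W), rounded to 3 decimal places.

Field F=5, Q=16: +5·20° lon, +16·10° lat → SW at lon -80°, lat 70°.
Square 8, 9: +8·2° lon, +9·1° lat → SW at lon -64°, lat 79°.
Cell spans 2° lon × 1° lat. NE corner is SW corner plus one full cell.
latitude 80.000, longitude -62.000.

80.000, -62.000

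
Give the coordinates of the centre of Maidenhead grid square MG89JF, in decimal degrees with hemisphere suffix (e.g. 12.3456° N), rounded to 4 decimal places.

20.7708° S, 76.7917° E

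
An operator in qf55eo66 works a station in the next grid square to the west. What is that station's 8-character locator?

QF55eo56

Longitude extended square 6; −1 → 5.
The latitude characters are unchanged.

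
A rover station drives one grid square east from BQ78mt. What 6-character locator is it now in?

Longitude subsquare m = 12; +1 → 13 = n.
The latitude characters are unchanged.

BQ78nt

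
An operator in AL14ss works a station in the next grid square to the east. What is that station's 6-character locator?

AL14ts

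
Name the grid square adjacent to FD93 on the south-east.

GD02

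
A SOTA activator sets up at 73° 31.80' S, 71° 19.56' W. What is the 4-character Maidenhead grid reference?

Shift to the Maidenhead origin (180°W, 90°S): lon 108.67, lat 16.47.
Field (20°×10°, letters A–R): 108.67/20 → 5 → F, 16.47/10 → 1 → B; chars FB.
Square (2°×1°, digits 0–9): 8.67/2 → 4, 6.47/1 → 6; chars 46.

FB46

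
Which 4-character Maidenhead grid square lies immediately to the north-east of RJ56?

Longitude square 5; +1 → 6.
Latitude square 6; +1 → 7.

RJ67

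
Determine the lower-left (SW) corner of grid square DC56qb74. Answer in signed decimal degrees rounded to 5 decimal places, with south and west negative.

Field D=3, C=2: +3·20° lon, +2·10° lat → SW at lon -120°, lat -70°.
Square 5, 6: +5·2° lon, +6·1° lat → SW at lon -110°, lat -64°.
Subsquare q=16, b=1: +16·0.0833333° lon, +1·0.0416667° lat → SW at lon -108.667°, lat -63.9583°.
Extended square 7, 4: +7·0.00833333° lon, +4·0.00416667° lat → SW at lon -108.608°, lat -63.9417°.
latitude -63.94167, longitude -108.60833.

-63.94167, -108.60833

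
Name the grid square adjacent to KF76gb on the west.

Longitude subsquare g = 6; −1 → 5 = f.
The latitude characters are unchanged.

KF76fb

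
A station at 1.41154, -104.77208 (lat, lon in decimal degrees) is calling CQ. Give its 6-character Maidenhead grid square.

Offset from 180°W / 90°S: lon 75.2279°, lat 91.4115°.
Field: 75.2279/20 → 3 → D, 91.4115/10 → 9 → J; chars DJ.
Square: 15.2279/2 → 7, 1.4115/1 → 1; chars 71.
Subsquare: 1.2279/0.0833333 → 14 → o, 0.4115/0.0416667 → 9 → j; chars oj.

DJ71oj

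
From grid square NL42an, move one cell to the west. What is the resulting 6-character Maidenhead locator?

NL32xn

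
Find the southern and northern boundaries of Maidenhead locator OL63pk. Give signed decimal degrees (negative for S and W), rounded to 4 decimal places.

23.4167, 23.4583

Field O=14, L=11: +14·20° lon, +11·10° lat → SW at lon 100°, lat 20°.
Square 6, 3: +6·2° lon, +3·1° lat → SW at lon 112°, lat 23°.
Subsquare p=15, k=10: +15·0.0833333° lon, +10·0.0416667° lat → SW at lon 113.25°, lat 23.4167°.
Cell spans 0.0833333° lon × 0.0416667° lat.
south 23.4167, north 23.4583.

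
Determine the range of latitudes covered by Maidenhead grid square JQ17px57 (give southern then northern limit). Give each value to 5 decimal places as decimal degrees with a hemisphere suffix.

77.98750° N, 77.99167° N

Field J=9, Q=16: +9·20° lon, +16·10° lat → SW at lon 0°, lat 70°.
Square 1, 7: +1·2° lon, +7·1° lat → SW at lon 2°, lat 77°.
Subsquare p=15, x=23: +15·0.0833333° lon, +23·0.0416667° lat → SW at lon 3.25°, lat 77.9583°.
Extended square 5, 7: +5·0.00833333° lon, +7·0.00416667° lat → SW at lon 3.29167°, lat 77.9875°.
Cell spans 0.00833333° lon × 0.00416667° lat.
south 77.98750° N, north 77.99167° N.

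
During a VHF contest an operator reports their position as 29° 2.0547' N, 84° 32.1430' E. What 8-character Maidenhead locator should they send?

NL29ga48

Offset from 180°W / 90°S: lon 264.53572°, lat 119.03424°.
Field: 264.53572/20 → 13 → N, 119.03424/10 → 11 → L; chars NL.
Square: 4.53572/2 → 2, 9.03424/1 → 9; chars 29.
Subsquare: 0.53572/0.0833333 → 6 → g, 0.03424/0.0416667 → 0 → a; chars ga.
Extended square: 0.03572/0.00833333 → 4, 0.03424/0.00416667 → 8; chars 48.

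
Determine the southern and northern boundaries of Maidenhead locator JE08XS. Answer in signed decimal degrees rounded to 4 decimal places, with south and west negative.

-41.2500, -41.2083

Field J=9, E=4: +9·20° lon, +4·10° lat → SW at lon 0°, lat -50°.
Square 0, 8: +0·2° lon, +8·1° lat → SW at lon 0°, lat -42°.
Subsquare x=23, s=18: +23·0.0833333° lon, +18·0.0416667° lat → SW at lon 1.91667°, lat -41.25°.
Cell spans 0.0833333° lon × 0.0416667° lat.
south -41.2500, north -41.2083.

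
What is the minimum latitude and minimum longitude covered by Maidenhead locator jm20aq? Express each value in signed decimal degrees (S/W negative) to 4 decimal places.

30.6667, 4.0000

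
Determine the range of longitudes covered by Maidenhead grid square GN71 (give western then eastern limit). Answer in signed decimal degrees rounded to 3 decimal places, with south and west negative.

-46.000, -44.000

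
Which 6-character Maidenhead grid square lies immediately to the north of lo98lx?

LO99la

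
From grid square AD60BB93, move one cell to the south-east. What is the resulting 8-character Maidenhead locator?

Longitude extended square 9; +1 → 10, wraps to 0, carry into subsquare.
Longitude subsquare b = 1; +1 → 2 = c.
Latitude extended square 3; −1 → 2.

AD60cb02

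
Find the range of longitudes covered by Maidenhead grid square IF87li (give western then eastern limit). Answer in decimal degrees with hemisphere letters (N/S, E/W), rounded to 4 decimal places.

3.0833° W, 3.0000° W

Field I=8, F=5: +8·20° lon, +5·10° lat → SW at lon -20°, lat -40°.
Square 8, 7: +8·2° lon, +7·1° lat → SW at lon -4°, lat -33°.
Subsquare l=11, i=8: +11·0.0833333° lon, +8·0.0416667° lat → SW at lon -3.08333°, lat -32.6667°.
Cell spans 0.0833333° lon × 0.0416667° lat.
west 3.0833° W, east 3.0000° W.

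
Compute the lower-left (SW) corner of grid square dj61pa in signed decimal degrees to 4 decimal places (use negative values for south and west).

1.0000, -106.7500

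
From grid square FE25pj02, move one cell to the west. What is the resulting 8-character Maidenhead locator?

FE25oj92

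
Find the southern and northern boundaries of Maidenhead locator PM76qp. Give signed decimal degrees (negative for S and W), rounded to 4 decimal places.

36.6250, 36.6667

Field P=15, M=12: +15·20° lon, +12·10° lat → SW at lon 120°, lat 30°.
Square 7, 6: +7·2° lon, +6·1° lat → SW at lon 134°, lat 36°.
Subsquare q=16, p=15: +16·0.0833333° lon, +15·0.0416667° lat → SW at lon 135.333°, lat 36.625°.
Cell spans 0.0833333° lon × 0.0416667° lat.
south 36.6250, north 36.6667.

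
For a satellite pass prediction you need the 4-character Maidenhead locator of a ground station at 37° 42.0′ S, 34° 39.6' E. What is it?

Shift to the Maidenhead origin (180°W, 90°S): lon 214.66, lat 52.30.
Field: 214.66/20 → 10 → K, 52.30/10 → 5 → F; chars KF.
Square: 14.66/2 → 7, 2.30/1 → 2; chars 72.

KF72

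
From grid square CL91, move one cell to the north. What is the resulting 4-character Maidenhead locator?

Latitude square 1; +1 → 2.
The longitude characters are unchanged.

CL92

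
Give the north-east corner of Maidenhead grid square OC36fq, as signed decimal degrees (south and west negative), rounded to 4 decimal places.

Field O=14, C=2: +14·20° lon, +2·10° lat → SW at lon 100°, lat -70°.
Square 3, 6: +3·2° lon, +6·1° lat → SW at lon 106°, lat -64°.
Subsquare f=5, q=16: +5·0.0833333° lon, +16·0.0416667° lat → SW at lon 106.417°, lat -63.3333°.
Cell spans 0.0833333° lon × 0.0416667° lat. NE corner is SW corner plus one full cell.
latitude -63.2917, longitude 106.5000.

-63.2917, 106.5000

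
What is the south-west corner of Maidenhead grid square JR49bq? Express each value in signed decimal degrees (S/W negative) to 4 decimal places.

Field J=9, R=17: +9·20° lon, +17·10° lat → SW at lon 0°, lat 80°.
Square 4, 9: +4·2° lon, +9·1° lat → SW at lon 8°, lat 89°.
Subsquare b=1, q=16: +1·0.0833333° lon, +16·0.0416667° lat → SW at lon 8.08333°, lat 89.6667°.
latitude 89.6667, longitude 8.0833.

89.6667, 8.0833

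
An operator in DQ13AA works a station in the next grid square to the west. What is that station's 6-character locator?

Longitude subsquare a = 0; −1 → -1, wraps to 23 = x, carry into square.
Longitude square 1; −1 → 0.
The latitude characters are unchanged.

DQ03xa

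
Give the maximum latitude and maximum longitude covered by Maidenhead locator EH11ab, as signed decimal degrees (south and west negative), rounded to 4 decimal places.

Field E=4, H=7: +4·20° lon, +7·10° lat → SW at lon -100°, lat -20°.
Square 1, 1: +1·2° lon, +1·1° lat → SW at lon -98°, lat -19°.
Subsquare a=0, b=1: +0·0.0833333° lon, +1·0.0416667° lat → SW at lon -98°, lat -18.9583°.
Cell spans 0.0833333° lon × 0.0416667° lat. NE corner is SW corner plus one full cell.
latitude -18.9167, longitude -97.9167.

-18.9167, -97.9167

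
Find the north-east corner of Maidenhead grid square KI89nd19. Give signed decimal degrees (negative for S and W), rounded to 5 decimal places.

-0.83333, 37.10000

Field K=10, I=8: +10·20° lon, +8·10° lat → SW at lon 20°, lat -10°.
Square 8, 9: +8·2° lon, +9·1° lat → SW at lon 36°, lat -1°.
Subsquare n=13, d=3: +13·0.0833333° lon, +3·0.0416667° lat → SW at lon 37.0833°, lat -0.875°.
Extended square 1, 9: +1·0.00833333° lon, +9·0.00416667° lat → SW at lon 37.0917°, lat -0.8375°.
Cell spans 0.00833333° lon × 0.00416667° lat. NE corner is SW corner plus one full cell.
latitude -0.83333, longitude 37.10000.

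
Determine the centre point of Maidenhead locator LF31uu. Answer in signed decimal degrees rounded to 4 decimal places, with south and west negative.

Field L=11, F=5: +11·20° lon, +5·10° lat → SW at lon 40°, lat -40°.
Square 3, 1: +3·2° lon, +1·1° lat → SW at lon 46°, lat -39°.
Subsquare u=20, u=20: +20·0.0833333° lon, +20·0.0416667° lat → SW at lon 47.6667°, lat -38.1667°.
Cell spans 0.0833333° lon × 0.0416667° lat. Centre is SW corner plus half of each.
latitude -38.1458, longitude 47.7083.

-38.1458, 47.7083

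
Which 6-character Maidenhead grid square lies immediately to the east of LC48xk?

Longitude subsquare x = 23; +1 → 24, wraps to 0 = a, carry into square.
Longitude square 4; +1 → 5.
The latitude characters are unchanged.

LC58ak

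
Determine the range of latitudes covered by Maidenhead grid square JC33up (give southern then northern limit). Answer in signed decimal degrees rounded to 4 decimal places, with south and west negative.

-66.3750, -66.3333

Field J=9, C=2: +9·20° lon, +2·10° lat → SW at lon 0°, lat -70°.
Square 3, 3: +3·2° lon, +3·1° lat → SW at lon 6°, lat -67°.
Subsquare u=20, p=15: +20·0.0833333° lon, +15·0.0416667° lat → SW at lon 7.66667°, lat -66.375°.
Cell spans 0.0833333° lon × 0.0416667° lat.
south -66.3750, north -66.3333.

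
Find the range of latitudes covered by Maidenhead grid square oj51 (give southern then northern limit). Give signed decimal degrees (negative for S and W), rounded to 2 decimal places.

1.00, 2.00

Field O=14, J=9: +14·20° lon, +9·10° lat → SW at lon 100°, lat 0°.
Square 5, 1: +5·2° lon, +1·1° lat → SW at lon 110°, lat 1°.
Cell spans 2° lon × 1° lat.
south 1.00, north 2.00.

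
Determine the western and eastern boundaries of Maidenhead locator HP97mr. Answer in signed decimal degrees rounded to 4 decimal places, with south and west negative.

-21.0000, -20.9167

Field H=7, P=15: +7·20° lon, +15·10° lat → SW at lon -40°, lat 60°.
Square 9, 7: +9·2° lon, +7·1° lat → SW at lon -22°, lat 67°.
Subsquare m=12, r=17: +12·0.0833333° lon, +17·0.0416667° lat → SW at lon -21°, lat 67.7083°.
Cell spans 0.0833333° lon × 0.0416667° lat.
west -21.0000, east -20.9167.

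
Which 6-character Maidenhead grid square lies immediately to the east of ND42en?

ND42fn

Longitude subsquare e = 4; +1 → 5 = f.
The latitude characters are unchanged.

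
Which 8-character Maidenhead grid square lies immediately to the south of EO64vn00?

Latitude extended square 0; −1 → -1, wraps to 9, carry into subsquare.
Latitude subsquare n = 13; −1 → 12 = m.
The longitude characters are unchanged.

EO64vm09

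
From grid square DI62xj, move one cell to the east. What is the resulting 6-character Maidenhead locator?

DI72aj

Longitude subsquare x = 23; +1 → 24, wraps to 0 = a, carry into square.
Longitude square 6; +1 → 7.
The latitude characters are unchanged.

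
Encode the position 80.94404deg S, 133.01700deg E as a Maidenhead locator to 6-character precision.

PA69mb

Offset from 180°W / 90°S: lon 313.0170°, lat 9.0560°.
Field: lon ⌊313.0170/20⌋ = 15 → P; lat ⌊9.0560/10⌋ = 0 → A.
Square: lon ⌊13.0170/2⌋ = 6; lat ⌊9.0560/1⌋ = 9.
Subsquare: lon ⌊1.0170/0.0833333⌋ = 12 → m; lat ⌊0.0560/0.0416667⌋ = 1 → b.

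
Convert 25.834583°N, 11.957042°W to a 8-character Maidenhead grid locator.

Add 180° to longitude and 90° to latitude: 168.04296, 115.83458.
Field: 168.04296/20 → 8 → I, 115.83458/10 → 11 → L; chars IL.
Square: 8.04296/2 → 4, 5.83458/1 → 5; chars 45.
Subsquare: 0.04296/0.0833333 → 0 → a, 0.83458/0.0416667 → 20 → u; chars au.
Extended square: 0.04296/0.00833333 → 5, 0.00125/0.00416667 → 0; chars 50.

IL45au50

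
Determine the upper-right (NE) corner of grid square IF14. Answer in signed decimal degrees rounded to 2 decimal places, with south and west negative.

-35.00, -16.00

Field I=8, F=5: +8·20° lon, +5·10° lat → SW at lon -20°, lat -40°.
Square 1, 4: +1·2° lon, +4·1° lat → SW at lon -18°, lat -36°.
Cell spans 2° lon × 1° lat. NE corner is SW corner plus one full cell.
latitude -35.00, longitude -16.00.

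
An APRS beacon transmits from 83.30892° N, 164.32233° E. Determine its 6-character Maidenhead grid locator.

RR23dh

Offset from 180°W / 90°S: lon 344.3223°, lat 173.3089°.
Field: 344.3223/20 → 17 → R, 173.3089/10 → 17 → R; chars RR.
Square: 4.3223/2 → 2, 3.3089/1 → 3; chars 23.
Subsquare: 0.3223/0.0833333 → 3 → d, 0.3089/0.0416667 → 7 → h; chars dh.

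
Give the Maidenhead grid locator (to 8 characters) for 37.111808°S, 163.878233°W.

Add 180° to longitude and 90° to latitude: 16.12177, 52.88819.
Field: lon ⌊16.12177/20⌋ = 0 → A; lat ⌊52.88819/10⌋ = 5 → F.
Square: lon ⌊16.12177/2⌋ = 8; lat ⌊2.88819/1⌋ = 2.
Subsquare: lon ⌊0.12177/0.0833333⌋ = 1 → b; lat ⌊0.88819/0.0416667⌋ = 21 → v.
Extended square: lon ⌊0.03843/0.00833333⌋ = 4; lat ⌊0.01319/0.00416667⌋ = 3.

AF82bv43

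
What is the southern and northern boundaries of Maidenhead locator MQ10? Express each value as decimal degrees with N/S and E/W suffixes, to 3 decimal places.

Field M=12, Q=16: +12·20° lon, +16·10° lat → SW at lon 60°, lat 70°.
Square 1, 0: +1·2° lon, +0·1° lat → SW at lon 62°, lat 70°.
Cell spans 2° lon × 1° lat.
south 70.000° N, north 71.000° N.

70.000° N, 71.000° N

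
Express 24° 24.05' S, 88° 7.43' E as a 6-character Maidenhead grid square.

NG45bo

Shift to the Maidenhead origin (180°W, 90°S): lon 268.1238, lat 65.5992.
Field: 268.1238/20 → 13 → N, 65.5992/10 → 6 → G; chars NG.
Square: 8.1238/2 → 4, 5.5992/1 → 5; chars 45.
Subsquare: 0.1238/0.0833333 → 1 → b, 0.5992/0.0416667 → 14 → o; chars bo.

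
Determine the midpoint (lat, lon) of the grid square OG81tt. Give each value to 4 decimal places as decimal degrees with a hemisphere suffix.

Field O=14, G=6: +14·20° lon, +6·10° lat → SW at lon 100°, lat -30°.
Square 8, 1: +8·2° lon, +1·1° lat → SW at lon 116°, lat -29°.
Subsquare t=19, t=19: +19·0.0833333° lon, +19·0.0416667° lat → SW at lon 117.583°, lat -28.2083°.
Cell spans 0.0833333° lon × 0.0416667° lat. Centre is SW corner plus half of each.
latitude 28.1875° S, longitude 117.6250° E.

28.1875° S, 117.6250° E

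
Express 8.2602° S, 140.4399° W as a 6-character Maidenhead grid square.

Add 180° to longitude and 90° to latitude: 39.5601, 81.7398.
Field (20°×10°, letters A–R): 39.5601/20 → 1 → B, 81.7398/10 → 8 → I; chars BI.
Square (2°×1°, digits 0–9): 19.5601/2 → 9, 1.7398/1 → 1; chars 91.
Subsquare (5′×2.5′, letters a–x): 1.5601/0.0833333 → 18 → s, 0.7398/0.0416667 → 17 → r; chars sr.

BI91sr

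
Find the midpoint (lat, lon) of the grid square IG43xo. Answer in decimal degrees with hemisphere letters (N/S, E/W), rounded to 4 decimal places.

26.3958° S, 10.0417° W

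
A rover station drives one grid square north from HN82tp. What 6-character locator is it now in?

Latitude subsquare p = 15; +1 → 16 = q.
The longitude characters are unchanged.

HN82tq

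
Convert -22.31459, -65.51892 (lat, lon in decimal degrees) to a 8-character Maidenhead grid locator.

Add 180° to longitude and 90° to latitude: 114.48108, 67.68541.
Field: lon ⌊114.48108/20⌋ = 5 → F; lat ⌊67.68541/10⌋ = 6 → G.
Square: lon ⌊14.48108/2⌋ = 7; lat ⌊7.68541/1⌋ = 7.
Subsquare: lon ⌊0.48108/0.0833333⌋ = 5 → f; lat ⌊0.68541/0.0416667⌋ = 16 → q.
Extended square: lon ⌊0.06441/0.00833333⌋ = 7; lat ⌊0.01874/0.00416667⌋ = 4.

FG77fq74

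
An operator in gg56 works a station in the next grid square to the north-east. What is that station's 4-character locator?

GG67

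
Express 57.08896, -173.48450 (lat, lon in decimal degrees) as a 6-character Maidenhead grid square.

AO37gc

Add 180° to longitude and 90° to latitude: 6.5155, 147.0890.
Field (20°×10°, letters A–R): lon ⌊6.5155/20⌋ = 0 → A; lat ⌊147.0890/10⌋ = 14 → O.
Square (2°×1°, digits 0–9): lon ⌊6.5155/2⌋ = 3; lat ⌊7.0890/1⌋ = 7.
Subsquare (5′×2.5′, letters a–x): lon ⌊0.5155/0.0833333⌋ = 6 → g; lat ⌊0.0890/0.0416667⌋ = 2 → c.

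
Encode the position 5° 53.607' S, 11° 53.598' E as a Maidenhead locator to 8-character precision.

Shift to the Maidenhead origin (180°W, 90°S): lon 191.89330, lat 84.10655.
Field (20°×10°, letters A–R): lon ⌊191.89330/20⌋ = 9 → J; lat ⌊84.10655/10⌋ = 8 → I.
Square (2°×1°, digits 0–9): lon ⌊11.89330/2⌋ = 5; lat ⌊4.10655/1⌋ = 4.
Subsquare (5′×2.5′, letters a–x): lon ⌊1.89330/0.0833333⌋ = 22 → w; lat ⌊0.10655/0.0416667⌋ = 2 → c.
Extended square (30″×15″, digits 0–9): lon ⌊0.05997/0.00833333⌋ = 7; lat ⌊0.02322/0.00416667⌋ = 5.

JI54wc75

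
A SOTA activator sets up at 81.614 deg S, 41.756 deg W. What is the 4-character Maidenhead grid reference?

GA98

Add 180° to longitude and 90° to latitude: 138.24, 8.39.
Field (20°×10°, letters A–R): 138.24/20 → 6 → G, 8.39/10 → 0 → A; chars GA.
Square (2°×1°, digits 0–9): 18.24/2 → 9, 8.39/1 → 8; chars 98.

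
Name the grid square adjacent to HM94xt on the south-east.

Longitude subsquare x = 23; +1 → 24, wraps to 0 = a, carry into square.
Longitude square 9; +1 → 10, wraps to 0, carry into field.
Longitude field H = 7; +1 → 8 = I.
Latitude subsquare t = 19; −1 → 18 = s.

IM04as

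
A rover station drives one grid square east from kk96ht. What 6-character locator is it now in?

Longitude subsquare h = 7; +1 → 8 = i.
The latitude characters are unchanged.

KK96it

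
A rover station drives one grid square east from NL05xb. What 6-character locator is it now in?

Longitude subsquare x = 23; +1 → 24, wraps to 0 = a, carry into square.
Longitude square 0; +1 → 1.
The latitude characters are unchanged.

NL15ab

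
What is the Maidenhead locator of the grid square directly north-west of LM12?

Longitude square 1; −1 → 0.
Latitude square 2; +1 → 3.

LM03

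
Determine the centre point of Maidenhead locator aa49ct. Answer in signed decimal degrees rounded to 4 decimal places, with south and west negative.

-80.1875, -171.7917

Field A=0, A=0: +0·20° lon, +0·10° lat → SW at lon -180°, lat -90°.
Square 4, 9: +4·2° lon, +9·1° lat → SW at lon -172°, lat -81°.
Subsquare c=2, t=19: +2·0.0833333° lon, +19·0.0416667° lat → SW at lon -171.833°, lat -80.2083°.
Cell spans 0.0833333° lon × 0.0416667° lat. Centre is SW corner plus half of each.
latitude -80.1875, longitude -171.7917.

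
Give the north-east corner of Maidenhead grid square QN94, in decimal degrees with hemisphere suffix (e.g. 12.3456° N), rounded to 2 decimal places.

45.00° N, 160.00° E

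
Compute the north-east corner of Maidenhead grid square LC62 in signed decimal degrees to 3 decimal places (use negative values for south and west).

-67.000, 54.000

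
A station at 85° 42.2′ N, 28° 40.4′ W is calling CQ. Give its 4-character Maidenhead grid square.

Shift to the Maidenhead origin (180°W, 90°S): lon 151.33, lat 175.70.
Field: 151.33/20 → 7 → H, 175.70/10 → 17 → R; chars HR.
Square: 11.33/2 → 5, 5.70/1 → 5; chars 55.

HR55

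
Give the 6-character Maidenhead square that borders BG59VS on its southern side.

BG59vr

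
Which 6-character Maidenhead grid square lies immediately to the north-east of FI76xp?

Longitude subsquare x = 23; +1 → 24, wraps to 0 = a, carry into square.
Longitude square 7; +1 → 8.
Latitude subsquare p = 15; +1 → 16 = q.

FI86aq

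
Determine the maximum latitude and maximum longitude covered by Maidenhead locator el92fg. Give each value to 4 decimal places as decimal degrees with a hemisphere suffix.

22.2917° N, 81.5000° W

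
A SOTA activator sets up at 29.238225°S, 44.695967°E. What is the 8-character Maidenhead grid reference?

Add 180° to longitude and 90° to latitude: 224.69597, 60.76178.
Field: lon ⌊224.69597/20⌋ = 11 → L; lat ⌊60.76178/10⌋ = 6 → G.
Square: lon ⌊4.69597/2⌋ = 2; lat ⌊0.76178/1⌋ = 0.
Subsquare: lon ⌊0.69597/0.0833333⌋ = 8 → i; lat ⌊0.76178/0.0416667⌋ = 18 → s.
Extended square: lon ⌊0.02930/0.00833333⌋ = 3; lat ⌊0.01178/0.00416667⌋ = 2.

LG20is32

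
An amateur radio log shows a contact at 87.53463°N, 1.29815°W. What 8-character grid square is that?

IR97im48

Shift to the Maidenhead origin (180°W, 90°S): lon 178.70185, lat 177.53463.
Field (20°×10°, letters A–R): lon ⌊178.70185/20⌋ = 8 → I; lat ⌊177.53463/10⌋ = 17 → R.
Square (2°×1°, digits 0–9): lon ⌊18.70185/2⌋ = 9; lat ⌊7.53463/1⌋ = 7.
Subsquare (5′×2.5′, letters a–x): lon ⌊0.70185/0.0833333⌋ = 8 → i; lat ⌊0.53463/0.0416667⌋ = 12 → m.
Extended square (30″×15″, digits 0–9): lon ⌊0.03518/0.00833333⌋ = 4; lat ⌊0.03463/0.00416667⌋ = 8.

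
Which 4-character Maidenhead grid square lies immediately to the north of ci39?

CJ30

Latitude square 9; +1 → 10, wraps to 0, carry into field.
Latitude field I = 8; +1 → 9 = J.
The longitude characters are unchanged.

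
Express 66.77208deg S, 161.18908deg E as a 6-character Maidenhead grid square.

RC03of

Offset from 180°W / 90°S: lon 341.1891°, lat 23.2279°.
Field: lon ⌊341.1891/20⌋ = 17 → R; lat ⌊23.2279/10⌋ = 2 → C.
Square: lon ⌊1.1891/2⌋ = 0; lat ⌊3.2279/1⌋ = 3.
Subsquare: lon ⌊1.1891/0.0833333⌋ = 14 → o; lat ⌊0.2279/0.0416667⌋ = 5 → f.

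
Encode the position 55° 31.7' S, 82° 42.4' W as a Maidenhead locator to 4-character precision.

Shift to the Maidenhead origin (180°W, 90°S): lon 97.29, lat 34.47.
Field: lon ⌊97.29/20⌋ = 4 → E; lat ⌊34.47/10⌋ = 3 → D.
Square: lon ⌊17.29/2⌋ = 8; lat ⌊4.47/1⌋ = 4.

ED84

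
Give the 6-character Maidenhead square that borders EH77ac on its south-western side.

Longitude subsquare a = 0; −1 → -1, wraps to 23 = x, carry into square.
Longitude square 7; −1 → 6.
Latitude subsquare c = 2; −1 → 1 = b.

EH67xb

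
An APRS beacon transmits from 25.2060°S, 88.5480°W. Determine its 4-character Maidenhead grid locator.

EG54

Offset from 180°W / 90°S: lon 91.45°, lat 64.79°.
Field: 91.45/20 → 4 → E, 64.79/10 → 6 → G; chars EG.
Square: 11.45/2 → 5, 4.79/1 → 4; chars 54.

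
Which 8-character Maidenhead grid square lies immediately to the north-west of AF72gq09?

Longitude extended square 0; −1 → -1, wraps to 9, carry into subsquare.
Longitude subsquare g = 6; −1 → 5 = f.
Latitude extended square 9; +1 → 10, wraps to 0, carry into subsquare.
Latitude subsquare q = 16; +1 → 17 = r.

AF72fr90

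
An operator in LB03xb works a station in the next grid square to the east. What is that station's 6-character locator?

LB13ab

Longitude subsquare x = 23; +1 → 24, wraps to 0 = a, carry into square.
Longitude square 0; +1 → 1.
The latitude characters are unchanged.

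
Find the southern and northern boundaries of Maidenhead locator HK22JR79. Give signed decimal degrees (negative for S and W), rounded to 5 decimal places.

12.74583, 12.75000

Field H=7, K=10: +7·20° lon, +10·10° lat → SW at lon -40°, lat 10°.
Square 2, 2: +2·2° lon, +2·1° lat → SW at lon -36°, lat 12°.
Subsquare j=9, r=17: +9·0.0833333° lon, +17·0.0416667° lat → SW at lon -35.25°, lat 12.7083°.
Extended square 7, 9: +7·0.00833333° lon, +9·0.00416667° lat → SW at lon -35.1917°, lat 12.7458°.
Cell spans 0.00833333° lon × 0.00416667° lat.
south 12.74583, north 12.75000.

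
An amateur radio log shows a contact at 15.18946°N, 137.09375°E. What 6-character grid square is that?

PK85ne

Shift to the Maidenhead origin (180°W, 90°S): lon 317.0938, lat 105.1895.
Field: 317.0938/20 → 15 → P, 105.1895/10 → 10 → K; chars PK.
Square: 17.0938/2 → 8, 5.1895/1 → 5; chars 85.
Subsquare: 1.0938/0.0833333 → 13 → n, 0.1895/0.0416667 → 4 → e; chars ne.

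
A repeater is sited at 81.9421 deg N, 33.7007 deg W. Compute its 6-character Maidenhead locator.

HR31dw

Shift to the Maidenhead origin (180°W, 90°S): lon 146.2993, lat 171.9421.
Field: lon ⌊146.2993/20⌋ = 7 → H; lat ⌊171.9421/10⌋ = 17 → R.
Square: lon ⌊6.2993/2⌋ = 3; lat ⌊1.9421/1⌋ = 1.
Subsquare: lon ⌊0.2993/0.0833333⌋ = 3 → d; lat ⌊0.9421/0.0416667⌋ = 22 → w.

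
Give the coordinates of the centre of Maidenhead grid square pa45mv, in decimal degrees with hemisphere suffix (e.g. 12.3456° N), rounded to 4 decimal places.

84.1042° S, 129.0417° E

Field P=15, A=0: +15·20° lon, +0·10° lat → SW at lon 120°, lat -90°.
Square 4, 5: +4·2° lon, +5·1° lat → SW at lon 128°, lat -85°.
Subsquare m=12, v=21: +12·0.0833333° lon, +21·0.0416667° lat → SW at lon 129°, lat -84.125°.
Cell spans 0.0833333° lon × 0.0416667° lat. Centre is SW corner plus half of each.
latitude 84.1042° S, longitude 129.0417° E.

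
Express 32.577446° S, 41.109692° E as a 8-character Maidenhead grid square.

LF07nk31

Add 180° to longitude and 90° to latitude: 221.10969, 57.42255.
Field: lon ⌊221.10969/20⌋ = 11 → L; lat ⌊57.42255/10⌋ = 5 → F.
Square: lon ⌊1.10969/2⌋ = 0; lat ⌊7.42255/1⌋ = 7.
Subsquare: lon ⌊1.10969/0.0833333⌋ = 13 → n; lat ⌊0.42255/0.0416667⌋ = 10 → k.
Extended square: lon ⌊0.02636/0.00833333⌋ = 3; lat ⌊0.00589/0.00416667⌋ = 1.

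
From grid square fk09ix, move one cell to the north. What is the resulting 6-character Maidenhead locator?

Latitude subsquare x = 23; +1 → 24, wraps to 0 = a, carry into square.
Latitude square 9; +1 → 10, wraps to 0, carry into field.
Latitude field K = 10; +1 → 11 = L.
The longitude characters are unchanged.

FL00ia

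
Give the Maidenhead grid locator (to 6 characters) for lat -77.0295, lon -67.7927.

Add 180° to longitude and 90° to latitude: 112.2073, 12.9705.
Field: 112.2073/20 → 5 → F, 12.9705/10 → 1 → B; chars FB.
Square: 12.2073/2 → 6, 2.9705/1 → 2; chars 62.
Subsquare: 0.2073/0.0833333 → 2 → c, 0.9705/0.0416667 → 23 → x; chars cx.

FB62cx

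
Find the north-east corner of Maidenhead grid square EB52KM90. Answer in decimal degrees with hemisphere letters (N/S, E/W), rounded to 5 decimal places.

Field E=4, B=1: +4·20° lon, +1·10° lat → SW at lon -100°, lat -80°.
Square 5, 2: +5·2° lon, +2·1° lat → SW at lon -90°, lat -78°.
Subsquare k=10, m=12: +10·0.0833333° lon, +12·0.0416667° lat → SW at lon -89.1667°, lat -77.5°.
Extended square 9, 0: +9·0.00833333° lon, +0·0.00416667° lat → SW at lon -89.0917°, lat -77.5°.
Cell spans 0.00833333° lon × 0.00416667° lat. NE corner is SW corner plus one full cell.
latitude 77.49583° S, longitude 89.08333° W.

77.49583° S, 89.08333° W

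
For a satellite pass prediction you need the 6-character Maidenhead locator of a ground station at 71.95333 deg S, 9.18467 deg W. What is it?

IB58jb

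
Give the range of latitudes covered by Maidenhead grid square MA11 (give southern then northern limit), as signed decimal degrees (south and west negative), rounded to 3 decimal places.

Field M=12, A=0: +12·20° lon, +0·10° lat → SW at lon 60°, lat -90°.
Square 1, 1: +1·2° lon, +1·1° lat → SW at lon 62°, lat -89°.
Cell spans 2° lon × 1° lat.
south -89.000, north -88.000.

-89.000, -88.000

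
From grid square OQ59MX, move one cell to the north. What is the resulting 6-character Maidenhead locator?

OR50ma

Latitude subsquare x = 23; +1 → 24, wraps to 0 = a, carry into square.
Latitude square 9; +1 → 10, wraps to 0, carry into field.
Latitude field Q = 16; +1 → 17 = R.
The longitude characters are unchanged.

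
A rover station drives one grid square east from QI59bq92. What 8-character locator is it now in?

QI59cq02

Longitude extended square 9; +1 → 10, wraps to 0, carry into subsquare.
Longitude subsquare b = 1; +1 → 2 = c.
The latitude characters are unchanged.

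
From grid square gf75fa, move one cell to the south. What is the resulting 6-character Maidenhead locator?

GF74fx

Latitude subsquare a = 0; −1 → -1, wraps to 23 = x, carry into square.
Latitude square 5; −1 → 4.
The longitude characters are unchanged.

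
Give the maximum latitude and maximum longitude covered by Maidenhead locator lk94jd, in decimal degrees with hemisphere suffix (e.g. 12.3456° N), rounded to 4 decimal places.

14.1667° N, 58.8333° E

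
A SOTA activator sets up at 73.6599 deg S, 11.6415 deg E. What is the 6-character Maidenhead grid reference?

JB56ti

Add 180° to longitude and 90° to latitude: 191.6415, 16.3401.
Field: 191.6415/20 → 9 → J, 16.3401/10 → 1 → B; chars JB.
Square: 11.6415/2 → 5, 6.3401/1 → 6; chars 56.
Subsquare: 1.6415/0.0833333 → 19 → t, 0.3401/0.0416667 → 8 → i; chars ti.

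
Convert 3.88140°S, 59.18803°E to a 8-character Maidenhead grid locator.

Shift to the Maidenhead origin (180°W, 90°S): lon 239.18803, lat 86.11860.
Field (20°×10°, letters A–R): 239.18803/20 → 11 → L, 86.11860/10 → 8 → I; chars LI.
Square (2°×1°, digits 0–9): 19.18803/2 → 9, 6.11860/1 → 6; chars 96.
Subsquare (5′×2.5′, letters a–x): 1.18803/0.0833333 → 14 → o, 0.11860/0.0416667 → 2 → c; chars oc.
Extended square (30″×15″, digits 0–9): 0.02136/0.00833333 → 2, 0.03527/0.00416667 → 8; chars 28.

LI96oc28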